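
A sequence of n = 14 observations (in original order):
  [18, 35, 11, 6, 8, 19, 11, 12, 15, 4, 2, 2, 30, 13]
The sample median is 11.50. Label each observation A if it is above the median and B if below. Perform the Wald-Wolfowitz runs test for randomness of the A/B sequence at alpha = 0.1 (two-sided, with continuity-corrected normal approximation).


Step 1: Compute median = 11.50; label A = above, B = below.
Labels in order: AABBBABAABBBAA  (n_A = 7, n_B = 7)
Step 2: Count runs R = 7.
Step 3: Under H0 (random ordering), E[R] = 2*n_A*n_B/(n_A+n_B) + 1 = 2*7*7/14 + 1 = 8.0000.
        Var[R] = 2*n_A*n_B*(2*n_A*n_B - n_A - n_B) / ((n_A+n_B)^2 * (n_A+n_B-1)) = 8232/2548 = 3.2308.
        SD[R] = 1.7974.
Step 4: Continuity-corrected z = (R + 0.5 - E[R]) / SD[R] = (7 + 0.5 - 8.0000) / 1.7974 = -0.2782.
Step 5: Two-sided p-value via normal approximation = 2*(1 - Phi(|z|)) = 0.780879.
Step 6: alpha = 0.1. fail to reject H0.

R = 7, z = -0.2782, p = 0.780879, fail to reject H0.


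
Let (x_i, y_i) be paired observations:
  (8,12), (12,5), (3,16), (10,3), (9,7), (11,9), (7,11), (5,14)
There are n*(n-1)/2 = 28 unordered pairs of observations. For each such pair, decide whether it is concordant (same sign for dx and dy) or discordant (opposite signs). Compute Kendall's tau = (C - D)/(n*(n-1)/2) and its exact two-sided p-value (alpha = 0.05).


Step 1: Enumerate the 28 unordered pairs (i,j) with i<j and classify each by sign(x_j-x_i) * sign(y_j-y_i).
  (1,2):dx=+4,dy=-7->D; (1,3):dx=-5,dy=+4->D; (1,4):dx=+2,dy=-9->D; (1,5):dx=+1,dy=-5->D
  (1,6):dx=+3,dy=-3->D; (1,7):dx=-1,dy=-1->C; (1,8):dx=-3,dy=+2->D; (2,3):dx=-9,dy=+11->D
  (2,4):dx=-2,dy=-2->C; (2,5):dx=-3,dy=+2->D; (2,6):dx=-1,dy=+4->D; (2,7):dx=-5,dy=+6->D
  (2,8):dx=-7,dy=+9->D; (3,4):dx=+7,dy=-13->D; (3,5):dx=+6,dy=-9->D; (3,6):dx=+8,dy=-7->D
  (3,7):dx=+4,dy=-5->D; (3,8):dx=+2,dy=-2->D; (4,5):dx=-1,dy=+4->D; (4,6):dx=+1,dy=+6->C
  (4,7):dx=-3,dy=+8->D; (4,8):dx=-5,dy=+11->D; (5,6):dx=+2,dy=+2->C; (5,7):dx=-2,dy=+4->D
  (5,8):dx=-4,dy=+7->D; (6,7):dx=-4,dy=+2->D; (6,8):dx=-6,dy=+5->D; (7,8):dx=-2,dy=+3->D
Step 2: C = 4, D = 24, total pairs = 28.
Step 3: tau = (C - D)/(n(n-1)/2) = (4 - 24)/28 = -0.714286.
Step 4: Exact two-sided p-value (enumerate n! = 40320 permutations of y under H0): p = 0.014137.
Step 5: alpha = 0.05. reject H0.

tau_b = -0.7143 (C=4, D=24), p = 0.014137, reject H0.


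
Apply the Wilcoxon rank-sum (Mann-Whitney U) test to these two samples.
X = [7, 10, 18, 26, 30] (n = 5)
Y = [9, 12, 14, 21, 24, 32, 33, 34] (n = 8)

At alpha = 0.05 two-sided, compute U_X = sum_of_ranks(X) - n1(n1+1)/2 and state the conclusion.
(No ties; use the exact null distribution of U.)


Step 1: Combine and sort all 13 observations; assign midranks.
sorted (value, group): (7,X), (9,Y), (10,X), (12,Y), (14,Y), (18,X), (21,Y), (24,Y), (26,X), (30,X), (32,Y), (33,Y), (34,Y)
ranks: 7->1, 9->2, 10->3, 12->4, 14->5, 18->6, 21->7, 24->8, 26->9, 30->10, 32->11, 33->12, 34->13
Step 2: Rank sum for X: R1 = 1 + 3 + 6 + 9 + 10 = 29.
Step 3: U_X = R1 - n1(n1+1)/2 = 29 - 5*6/2 = 29 - 15 = 14.
       U_Y = n1*n2 - U_X = 40 - 14 = 26.
Step 4: No ties, so the exact null distribution of U (based on enumerating the C(13,5) = 1287 equally likely rank assignments) gives the two-sided p-value.
Step 5: p-value = 0.435120; compare to alpha = 0.05. fail to reject H0.

U_X = 14, p = 0.435120, fail to reject H0 at alpha = 0.05.


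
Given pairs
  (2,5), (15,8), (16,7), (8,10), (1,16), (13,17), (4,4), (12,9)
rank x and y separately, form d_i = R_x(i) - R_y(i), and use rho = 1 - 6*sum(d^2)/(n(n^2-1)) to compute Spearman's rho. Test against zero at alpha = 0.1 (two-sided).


Step 1: Rank x and y separately (midranks; no ties here).
rank(x): 2->2, 15->7, 16->8, 8->4, 1->1, 13->6, 4->3, 12->5
rank(y): 5->2, 8->4, 7->3, 10->6, 16->7, 17->8, 4->1, 9->5
Step 2: d_i = R_x(i) - R_y(i); compute d_i^2.
  (2-2)^2=0, (7-4)^2=9, (8-3)^2=25, (4-6)^2=4, (1-7)^2=36, (6-8)^2=4, (3-1)^2=4, (5-5)^2=0
sum(d^2) = 82.
Step 3: rho = 1 - 6*82 / (8*(8^2 - 1)) = 1 - 492/504 = 0.023810.
Step 4: Under H0, t = rho * sqrt((n-2)/(1-rho^2)) = 0.0583 ~ t(6).
Step 5: Two-sided p-value from the t-distribution with 6 df = 0.955374.
Step 6: alpha = 0.1. fail to reject H0.

rho = 0.0238, p = 0.955374, fail to reject H0 at alpha = 0.1.


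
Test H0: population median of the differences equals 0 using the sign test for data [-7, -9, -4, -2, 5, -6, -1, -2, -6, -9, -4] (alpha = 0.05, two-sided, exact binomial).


Step 1: Discard zero differences. Original n = 11; n_eff = number of nonzero differences = 11.
Nonzero differences (with sign): -7, -9, -4, -2, +5, -6, -1, -2, -6, -9, -4
Step 2: Count signs: positive = 1, negative = 10.
Step 3: Under H0: P(positive) = 0.5, so the number of positives S ~ Bin(11, 0.5).
Step 4: Two-sided exact p-value = sum of Bin(11,0.5) probabilities at or below the observed probability = 0.011719.
Step 5: alpha = 0.05. reject H0.

n_eff = 11, pos = 1, neg = 10, p = 0.011719, reject H0.


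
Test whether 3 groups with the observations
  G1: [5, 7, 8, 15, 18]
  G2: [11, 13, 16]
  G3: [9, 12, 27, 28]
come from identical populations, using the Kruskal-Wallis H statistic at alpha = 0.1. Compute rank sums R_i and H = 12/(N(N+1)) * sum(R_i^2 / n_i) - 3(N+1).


Step 1: Combine all N = 12 observations and assign midranks.
sorted (value, group, rank): (5,G1,1), (7,G1,2), (8,G1,3), (9,G3,4), (11,G2,5), (12,G3,6), (13,G2,7), (15,G1,8), (16,G2,9), (18,G1,10), (27,G3,11), (28,G3,12)
Step 2: Sum ranks within each group.
R_1 = 24 (n_1 = 5)
R_2 = 21 (n_2 = 3)
R_3 = 33 (n_3 = 4)
Step 3: H = 12/(N(N+1)) * sum(R_i^2/n_i) - 3(N+1)
     = 12/(12*13) * (24^2/5 + 21^2/3 + 33^2/4) - 3*13
     = 0.076923 * 534.45 - 39
     = 2.111538.
Step 4: No ties, so H is used without correction.
Step 5: Under H0, H ~ chi^2(2); p-value = 0.347925.
Step 6: alpha = 0.1. fail to reject H0.

H = 2.1115, df = 2, p = 0.347925, fail to reject H0.


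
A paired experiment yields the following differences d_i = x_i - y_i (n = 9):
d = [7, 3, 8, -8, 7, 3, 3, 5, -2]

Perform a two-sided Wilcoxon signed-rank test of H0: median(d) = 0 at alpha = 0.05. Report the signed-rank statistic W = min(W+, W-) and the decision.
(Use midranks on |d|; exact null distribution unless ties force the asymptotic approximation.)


Step 1: Drop any zero differences (none here) and take |d_i|.
|d| = [7, 3, 8, 8, 7, 3, 3, 5, 2]
Step 2: Midrank |d_i| (ties get averaged ranks).
ranks: |7|->6.5, |3|->3, |8|->8.5, |8|->8.5, |7|->6.5, |3|->3, |3|->3, |5|->5, |2|->1
Step 3: Attach original signs; sum ranks with positive sign and with negative sign.
W+ = 6.5 + 3 + 8.5 + 6.5 + 3 + 3 + 5 = 35.5
W- = 8.5 + 1 = 9.5
(Check: W+ + W- = 45 should equal n(n+1)/2 = 45.)
Step 4: Test statistic W = min(W+, W-) = 9.5.
Step 5: Ties in |d|, so use the tie-corrected normal approximation.
        E[W] = n(n+1)/4 = 9*10/4 = 22.5.
        Tie groups: |d|=3 (t=3), |d|=7 (t=2), |d|=8 (t=2); sum(t^3 - t) = 36.
        Var[W] = n(n+1)(2n+1)/24 - sum(t^3-t)/48 = 1710/24 - 36/48 = 70.5.
        z = (W - E[W]) / sqrt(Var[W]) = (9.5 - 22.5) / 8.3964 = -1.5483.
        Two-sided p = 2*Phi(z) = 0.121556.
Step 6: alpha = 0.05. fail to reject H0.

W+ = 35.5, W- = 9.5, W = min = 9.5, p = 0.121556, fail to reject H0.


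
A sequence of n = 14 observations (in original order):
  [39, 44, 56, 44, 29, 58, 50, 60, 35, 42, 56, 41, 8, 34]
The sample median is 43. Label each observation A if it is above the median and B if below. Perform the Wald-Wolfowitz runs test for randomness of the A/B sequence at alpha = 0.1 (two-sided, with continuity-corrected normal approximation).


Step 1: Compute median = 43; label A = above, B = below.
Labels in order: BAAABAAABBABBB  (n_A = 7, n_B = 7)
Step 2: Count runs R = 7.
Step 3: Under H0 (random ordering), E[R] = 2*n_A*n_B/(n_A+n_B) + 1 = 2*7*7/14 + 1 = 8.0000.
        Var[R] = 2*n_A*n_B*(2*n_A*n_B - n_A - n_B) / ((n_A+n_B)^2 * (n_A+n_B-1)) = 8232/2548 = 3.2308.
        SD[R] = 1.7974.
Step 4: Continuity-corrected z = (R + 0.5 - E[R]) / SD[R] = (7 + 0.5 - 8.0000) / 1.7974 = -0.2782.
Step 5: Two-sided p-value via normal approximation = 2*(1 - Phi(|z|)) = 0.780879.
Step 6: alpha = 0.1. fail to reject H0.

R = 7, z = -0.2782, p = 0.780879, fail to reject H0.


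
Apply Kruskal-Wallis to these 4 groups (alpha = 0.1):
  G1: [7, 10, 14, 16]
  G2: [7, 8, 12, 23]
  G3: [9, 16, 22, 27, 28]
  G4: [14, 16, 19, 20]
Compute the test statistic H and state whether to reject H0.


Step 1: Combine all N = 17 observations and assign midranks.
sorted (value, group, rank): (7,G1,1.5), (7,G2,1.5), (8,G2,3), (9,G3,4), (10,G1,5), (12,G2,6), (14,G1,7.5), (14,G4,7.5), (16,G1,10), (16,G3,10), (16,G4,10), (19,G4,12), (20,G4,13), (22,G3,14), (23,G2,15), (27,G3,16), (28,G3,17)
Step 2: Sum ranks within each group.
R_1 = 24 (n_1 = 4)
R_2 = 25.5 (n_2 = 4)
R_3 = 61 (n_3 = 5)
R_4 = 42.5 (n_4 = 4)
Step 3: H = 12/(N(N+1)) * sum(R_i^2/n_i) - 3(N+1)
     = 12/(17*18) * (24^2/4 + 25.5^2/4 + 61^2/5 + 42.5^2/4) - 3*18
     = 0.039216 * 1502.33 - 54
     = 4.914706.
Step 4: Ties present; correction factor C = 1 - 36/(17^3 - 17) = 0.992647. Corrected H = 4.914706 / 0.992647 = 4.951111.
Step 5: Under H0, H ~ chi^2(3); p-value = 0.175412.
Step 6: alpha = 0.1. fail to reject H0.

H = 4.9511, df = 3, p = 0.175412, fail to reject H0.


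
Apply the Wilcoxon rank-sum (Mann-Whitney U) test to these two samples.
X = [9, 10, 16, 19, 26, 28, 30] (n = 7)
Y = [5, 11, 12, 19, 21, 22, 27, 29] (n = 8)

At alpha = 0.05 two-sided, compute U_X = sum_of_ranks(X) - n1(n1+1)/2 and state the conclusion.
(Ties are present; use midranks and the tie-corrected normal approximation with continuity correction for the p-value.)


Step 1: Combine and sort all 15 observations; assign midranks.
sorted (value, group): (5,Y), (9,X), (10,X), (11,Y), (12,Y), (16,X), (19,X), (19,Y), (21,Y), (22,Y), (26,X), (27,Y), (28,X), (29,Y), (30,X)
ranks: 5->1, 9->2, 10->3, 11->4, 12->5, 16->6, 19->7.5, 19->7.5, 21->9, 22->10, 26->11, 27->12, 28->13, 29->14, 30->15
Step 2: Rank sum for X: R1 = 2 + 3 + 6 + 7.5 + 11 + 13 + 15 = 57.5.
Step 3: U_X = R1 - n1(n1+1)/2 = 57.5 - 7*8/2 = 57.5 - 28 = 29.5.
       U_Y = n1*n2 - U_X = 56 - 29.5 = 26.5.
Step 4: Ties are present, so use the tie-corrected normal approximation (with continuity correction) for the p-value.
Step 5: p-value = 0.907786; compare to alpha = 0.05. fail to reject H0.

U_X = 29.5, p = 0.907786, fail to reject H0 at alpha = 0.05.


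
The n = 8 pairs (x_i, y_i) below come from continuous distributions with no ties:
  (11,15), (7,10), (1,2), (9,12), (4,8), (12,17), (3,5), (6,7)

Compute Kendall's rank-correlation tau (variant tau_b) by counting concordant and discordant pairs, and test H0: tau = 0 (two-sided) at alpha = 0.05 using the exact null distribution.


Step 1: Enumerate the 28 unordered pairs (i,j) with i<j and classify each by sign(x_j-x_i) * sign(y_j-y_i).
  (1,2):dx=-4,dy=-5->C; (1,3):dx=-10,dy=-13->C; (1,4):dx=-2,dy=-3->C; (1,5):dx=-7,dy=-7->C
  (1,6):dx=+1,dy=+2->C; (1,7):dx=-8,dy=-10->C; (1,8):dx=-5,dy=-8->C; (2,3):dx=-6,dy=-8->C
  (2,4):dx=+2,dy=+2->C; (2,5):dx=-3,dy=-2->C; (2,6):dx=+5,dy=+7->C; (2,7):dx=-4,dy=-5->C
  (2,8):dx=-1,dy=-3->C; (3,4):dx=+8,dy=+10->C; (3,5):dx=+3,dy=+6->C; (3,6):dx=+11,dy=+15->C
  (3,7):dx=+2,dy=+3->C; (3,8):dx=+5,dy=+5->C; (4,5):dx=-5,dy=-4->C; (4,6):dx=+3,dy=+5->C
  (4,7):dx=-6,dy=-7->C; (4,8):dx=-3,dy=-5->C; (5,6):dx=+8,dy=+9->C; (5,7):dx=-1,dy=-3->C
  (5,8):dx=+2,dy=-1->D; (6,7):dx=-9,dy=-12->C; (6,8):dx=-6,dy=-10->C; (7,8):dx=+3,dy=+2->C
Step 2: C = 27, D = 1, total pairs = 28.
Step 3: tau = (C - D)/(n(n-1)/2) = (27 - 1)/28 = 0.928571.
Step 4: Exact two-sided p-value (enumerate n! = 40320 permutations of y under H0): p = 0.000397.
Step 5: alpha = 0.05. reject H0.

tau_b = 0.9286 (C=27, D=1), p = 0.000397, reject H0.


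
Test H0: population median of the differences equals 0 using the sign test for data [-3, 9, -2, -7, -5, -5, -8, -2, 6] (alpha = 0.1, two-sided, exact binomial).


Step 1: Discard zero differences. Original n = 9; n_eff = number of nonzero differences = 9.
Nonzero differences (with sign): -3, +9, -2, -7, -5, -5, -8, -2, +6
Step 2: Count signs: positive = 2, negative = 7.
Step 3: Under H0: P(positive) = 0.5, so the number of positives S ~ Bin(9, 0.5).
Step 4: Two-sided exact p-value = sum of Bin(9,0.5) probabilities at or below the observed probability = 0.179688.
Step 5: alpha = 0.1. fail to reject H0.

n_eff = 9, pos = 2, neg = 7, p = 0.179688, fail to reject H0.


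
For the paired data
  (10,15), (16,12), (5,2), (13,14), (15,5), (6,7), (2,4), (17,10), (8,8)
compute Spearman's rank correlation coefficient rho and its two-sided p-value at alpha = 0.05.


Step 1: Rank x and y separately (midranks; no ties here).
rank(x): 10->5, 16->8, 5->2, 13->6, 15->7, 6->3, 2->1, 17->9, 8->4
rank(y): 15->9, 12->7, 2->1, 14->8, 5->3, 7->4, 4->2, 10->6, 8->5
Step 2: d_i = R_x(i) - R_y(i); compute d_i^2.
  (5-9)^2=16, (8-7)^2=1, (2-1)^2=1, (6-8)^2=4, (7-3)^2=16, (3-4)^2=1, (1-2)^2=1, (9-6)^2=9, (4-5)^2=1
sum(d^2) = 50.
Step 3: rho = 1 - 6*50 / (9*(9^2 - 1)) = 1 - 300/720 = 0.583333.
Step 4: Under H0, t = rho * sqrt((n-2)/(1-rho^2)) = 1.9001 ~ t(7).
Step 5: Two-sided p-value from the t-distribution with 7 df = 0.099186.
Step 6: alpha = 0.05. fail to reject H0.

rho = 0.5833, p = 0.099186, fail to reject H0 at alpha = 0.05.


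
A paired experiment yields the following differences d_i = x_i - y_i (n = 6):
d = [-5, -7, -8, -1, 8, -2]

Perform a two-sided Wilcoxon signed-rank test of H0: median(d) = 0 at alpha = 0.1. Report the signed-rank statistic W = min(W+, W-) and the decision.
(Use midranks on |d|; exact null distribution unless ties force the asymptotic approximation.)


Step 1: Drop any zero differences (none here) and take |d_i|.
|d| = [5, 7, 8, 1, 8, 2]
Step 2: Midrank |d_i| (ties get averaged ranks).
ranks: |5|->3, |7|->4, |8|->5.5, |1|->1, |8|->5.5, |2|->2
Step 3: Attach original signs; sum ranks with positive sign and with negative sign.
W+ = 5.5 = 5.5
W- = 3 + 4 + 5.5 + 1 + 2 = 15.5
(Check: W+ + W- = 21 should equal n(n+1)/2 = 21.)
Step 4: Test statistic W = min(W+, W-) = 5.5.
Step 5: Ties in |d|, so use the tie-corrected normal approximation.
        E[W] = n(n+1)/4 = 6*7/4 = 10.5.
        Tie groups: |d|=8 (t=2); sum(t^3 - t) = 6.
        Var[W] = n(n+1)(2n+1)/24 - sum(t^3-t)/48 = 546/24 - 6/48 = 22.625.
        z = (W - E[W]) / sqrt(Var[W]) = (5.5 - 10.5) / 4.7566 = -1.0512.
        Two-sided p = 2*Phi(z) = 0.293177.
Step 6: alpha = 0.1. fail to reject H0.

W+ = 5.5, W- = 15.5, W = min = 5.5, p = 0.293177, fail to reject H0.


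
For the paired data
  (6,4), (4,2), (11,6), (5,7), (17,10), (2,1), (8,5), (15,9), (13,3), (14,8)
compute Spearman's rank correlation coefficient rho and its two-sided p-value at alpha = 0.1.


Step 1: Rank x and y separately (midranks; no ties here).
rank(x): 6->4, 4->2, 11->6, 5->3, 17->10, 2->1, 8->5, 15->9, 13->7, 14->8
rank(y): 4->4, 2->2, 6->6, 7->7, 10->10, 1->1, 5->5, 9->9, 3->3, 8->8
Step 2: d_i = R_x(i) - R_y(i); compute d_i^2.
  (4-4)^2=0, (2-2)^2=0, (6-6)^2=0, (3-7)^2=16, (10-10)^2=0, (1-1)^2=0, (5-5)^2=0, (9-9)^2=0, (7-3)^2=16, (8-8)^2=0
sum(d^2) = 32.
Step 3: rho = 1 - 6*32 / (10*(10^2 - 1)) = 1 - 192/990 = 0.806061.
Step 4: Under H0, t = rho * sqrt((n-2)/(1-rho^2)) = 3.8522 ~ t(8).
Step 5: Two-sided p-value from the t-distribution with 8 df = 0.004862.
Step 6: alpha = 0.1. reject H0.

rho = 0.8061, p = 0.004862, reject H0 at alpha = 0.1.


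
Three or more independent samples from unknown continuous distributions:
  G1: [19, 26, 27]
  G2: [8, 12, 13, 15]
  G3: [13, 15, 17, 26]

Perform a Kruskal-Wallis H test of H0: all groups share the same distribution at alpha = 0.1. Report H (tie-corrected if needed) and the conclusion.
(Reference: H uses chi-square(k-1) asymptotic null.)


Step 1: Combine all N = 11 observations and assign midranks.
sorted (value, group, rank): (8,G2,1), (12,G2,2), (13,G2,3.5), (13,G3,3.5), (15,G2,5.5), (15,G3,5.5), (17,G3,7), (19,G1,8), (26,G1,9.5), (26,G3,9.5), (27,G1,11)
Step 2: Sum ranks within each group.
R_1 = 28.5 (n_1 = 3)
R_2 = 12 (n_2 = 4)
R_3 = 25.5 (n_3 = 4)
Step 3: H = 12/(N(N+1)) * sum(R_i^2/n_i) - 3(N+1)
     = 12/(11*12) * (28.5^2/3 + 12^2/4 + 25.5^2/4) - 3*12
     = 0.090909 * 469.312 - 36
     = 6.664773.
Step 4: Ties present; correction factor C = 1 - 18/(11^3 - 11) = 0.986364. Corrected H = 6.664773 / 0.986364 = 6.756912.
Step 5: Under H0, H ~ chi^2(2); p-value = 0.034100.
Step 6: alpha = 0.1. reject H0.

H = 6.7569, df = 2, p = 0.034100, reject H0.


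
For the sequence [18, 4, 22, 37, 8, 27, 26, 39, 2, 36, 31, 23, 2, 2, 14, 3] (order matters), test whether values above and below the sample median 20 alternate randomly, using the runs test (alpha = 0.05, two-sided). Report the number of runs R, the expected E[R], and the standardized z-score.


Step 1: Compute median = 20; label A = above, B = below.
Labels in order: BBAABAAABAAABBBB  (n_A = 8, n_B = 8)
Step 2: Count runs R = 7.
Step 3: Under H0 (random ordering), E[R] = 2*n_A*n_B/(n_A+n_B) + 1 = 2*8*8/16 + 1 = 9.0000.
        Var[R] = 2*n_A*n_B*(2*n_A*n_B - n_A - n_B) / ((n_A+n_B)^2 * (n_A+n_B-1)) = 14336/3840 = 3.7333.
        SD[R] = 1.9322.
Step 4: Continuity-corrected z = (R + 0.5 - E[R]) / SD[R] = (7 + 0.5 - 9.0000) / 1.9322 = -0.7763.
Step 5: Two-sided p-value via normal approximation = 2*(1 - Phi(|z|)) = 0.437558.
Step 6: alpha = 0.05. fail to reject H0.

R = 7, z = -0.7763, p = 0.437558, fail to reject H0.


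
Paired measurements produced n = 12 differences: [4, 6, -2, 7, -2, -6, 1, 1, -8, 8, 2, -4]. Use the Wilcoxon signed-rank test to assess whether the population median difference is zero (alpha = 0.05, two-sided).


Step 1: Drop any zero differences (none here) and take |d_i|.
|d| = [4, 6, 2, 7, 2, 6, 1, 1, 8, 8, 2, 4]
Step 2: Midrank |d_i| (ties get averaged ranks).
ranks: |4|->6.5, |6|->8.5, |2|->4, |7|->10, |2|->4, |6|->8.5, |1|->1.5, |1|->1.5, |8|->11.5, |8|->11.5, |2|->4, |4|->6.5
Step 3: Attach original signs; sum ranks with positive sign and with negative sign.
W+ = 6.5 + 8.5 + 10 + 1.5 + 1.5 + 11.5 + 4 = 43.5
W- = 4 + 4 + 8.5 + 11.5 + 6.5 = 34.5
(Check: W+ + W- = 78 should equal n(n+1)/2 = 78.)
Step 4: Test statistic W = min(W+, W-) = 34.5.
Step 5: Ties in |d|, so use the tie-corrected normal approximation.
        E[W] = n(n+1)/4 = 12*13/4 = 39.
        Tie groups: |d|=1 (t=2), |d|=2 (t=3), |d|=4 (t=2), |d|=6 (t=2), |d|=8 (t=2); sum(t^3 - t) = 48.
        Var[W] = n(n+1)(2n+1)/24 - sum(t^3-t)/48 = 3900/24 - 48/48 = 161.5.
        z = (W - E[W]) / sqrt(Var[W]) = (34.5 - 39) / 12.7083 = -0.3541.
        Two-sided p = 2*Phi(z) = 0.723264.
Step 6: alpha = 0.05. fail to reject H0.

W+ = 43.5, W- = 34.5, W = min = 34.5, p = 0.723264, fail to reject H0.


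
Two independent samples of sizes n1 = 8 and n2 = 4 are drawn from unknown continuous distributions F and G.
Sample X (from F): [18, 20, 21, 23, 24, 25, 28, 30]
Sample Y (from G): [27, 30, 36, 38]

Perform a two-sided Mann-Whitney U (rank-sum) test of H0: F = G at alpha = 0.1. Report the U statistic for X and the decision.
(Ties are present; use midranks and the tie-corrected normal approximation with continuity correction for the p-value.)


Step 1: Combine and sort all 12 observations; assign midranks.
sorted (value, group): (18,X), (20,X), (21,X), (23,X), (24,X), (25,X), (27,Y), (28,X), (30,X), (30,Y), (36,Y), (38,Y)
ranks: 18->1, 20->2, 21->3, 23->4, 24->5, 25->6, 27->7, 28->8, 30->9.5, 30->9.5, 36->11, 38->12
Step 2: Rank sum for X: R1 = 1 + 2 + 3 + 4 + 5 + 6 + 8 + 9.5 = 38.5.
Step 3: U_X = R1 - n1(n1+1)/2 = 38.5 - 8*9/2 = 38.5 - 36 = 2.5.
       U_Y = n1*n2 - U_X = 32 - 2.5 = 29.5.
Step 4: Ties are present, so use the tie-corrected normal approximation (with continuity correction) for the p-value.
Step 5: p-value = 0.026980; compare to alpha = 0.1. reject H0.

U_X = 2.5, p = 0.026980, reject H0 at alpha = 0.1.


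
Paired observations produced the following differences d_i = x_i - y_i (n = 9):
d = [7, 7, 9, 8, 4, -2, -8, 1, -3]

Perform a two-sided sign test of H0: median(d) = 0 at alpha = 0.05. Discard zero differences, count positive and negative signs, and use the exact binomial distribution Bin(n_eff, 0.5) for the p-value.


Step 1: Discard zero differences. Original n = 9; n_eff = number of nonzero differences = 9.
Nonzero differences (with sign): +7, +7, +9, +8, +4, -2, -8, +1, -3
Step 2: Count signs: positive = 6, negative = 3.
Step 3: Under H0: P(positive) = 0.5, so the number of positives S ~ Bin(9, 0.5).
Step 4: Two-sided exact p-value = sum of Bin(9,0.5) probabilities at or below the observed probability = 0.507812.
Step 5: alpha = 0.05. fail to reject H0.

n_eff = 9, pos = 6, neg = 3, p = 0.507812, fail to reject H0.


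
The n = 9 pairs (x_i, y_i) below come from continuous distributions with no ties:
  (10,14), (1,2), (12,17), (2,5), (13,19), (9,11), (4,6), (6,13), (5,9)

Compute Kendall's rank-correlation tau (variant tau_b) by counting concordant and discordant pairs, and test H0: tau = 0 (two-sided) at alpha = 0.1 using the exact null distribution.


Step 1: Enumerate the 36 unordered pairs (i,j) with i<j and classify each by sign(x_j-x_i) * sign(y_j-y_i).
  (1,2):dx=-9,dy=-12->C; (1,3):dx=+2,dy=+3->C; (1,4):dx=-8,dy=-9->C; (1,5):dx=+3,dy=+5->C
  (1,6):dx=-1,dy=-3->C; (1,7):dx=-6,dy=-8->C; (1,8):dx=-4,dy=-1->C; (1,9):dx=-5,dy=-5->C
  (2,3):dx=+11,dy=+15->C; (2,4):dx=+1,dy=+3->C; (2,5):dx=+12,dy=+17->C; (2,6):dx=+8,dy=+9->C
  (2,7):dx=+3,dy=+4->C; (2,8):dx=+5,dy=+11->C; (2,9):dx=+4,dy=+7->C; (3,4):dx=-10,dy=-12->C
  (3,5):dx=+1,dy=+2->C; (3,6):dx=-3,dy=-6->C; (3,7):dx=-8,dy=-11->C; (3,8):dx=-6,dy=-4->C
  (3,9):dx=-7,dy=-8->C; (4,5):dx=+11,dy=+14->C; (4,6):dx=+7,dy=+6->C; (4,7):dx=+2,dy=+1->C
  (4,8):dx=+4,dy=+8->C; (4,9):dx=+3,dy=+4->C; (5,6):dx=-4,dy=-8->C; (5,7):dx=-9,dy=-13->C
  (5,8):dx=-7,dy=-6->C; (5,9):dx=-8,dy=-10->C; (6,7):dx=-5,dy=-5->C; (6,8):dx=-3,dy=+2->D
  (6,9):dx=-4,dy=-2->C; (7,8):dx=+2,dy=+7->C; (7,9):dx=+1,dy=+3->C; (8,9):dx=-1,dy=-4->C
Step 2: C = 35, D = 1, total pairs = 36.
Step 3: tau = (C - D)/(n(n-1)/2) = (35 - 1)/36 = 0.944444.
Step 4: Exact two-sided p-value (enumerate n! = 362880 permutations of y under H0): p = 0.000050.
Step 5: alpha = 0.1. reject H0.

tau_b = 0.9444 (C=35, D=1), p = 0.000050, reject H0.


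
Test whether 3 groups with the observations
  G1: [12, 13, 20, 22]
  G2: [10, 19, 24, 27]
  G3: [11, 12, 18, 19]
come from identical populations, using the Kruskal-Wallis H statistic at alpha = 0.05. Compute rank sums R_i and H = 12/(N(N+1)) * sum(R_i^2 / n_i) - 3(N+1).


Step 1: Combine all N = 12 observations and assign midranks.
sorted (value, group, rank): (10,G2,1), (11,G3,2), (12,G1,3.5), (12,G3,3.5), (13,G1,5), (18,G3,6), (19,G2,7.5), (19,G3,7.5), (20,G1,9), (22,G1,10), (24,G2,11), (27,G2,12)
Step 2: Sum ranks within each group.
R_1 = 27.5 (n_1 = 4)
R_2 = 31.5 (n_2 = 4)
R_3 = 19 (n_3 = 4)
Step 3: H = 12/(N(N+1)) * sum(R_i^2/n_i) - 3(N+1)
     = 12/(12*13) * (27.5^2/4 + 31.5^2/4 + 19^2/4) - 3*13
     = 0.076923 * 527.375 - 39
     = 1.567308.
Step 4: Ties present; correction factor C = 1 - 12/(12^3 - 12) = 0.993007. Corrected H = 1.567308 / 0.993007 = 1.578345.
Step 5: Under H0, H ~ chi^2(2); p-value = 0.454220.
Step 6: alpha = 0.05. fail to reject H0.

H = 1.5783, df = 2, p = 0.454220, fail to reject H0.


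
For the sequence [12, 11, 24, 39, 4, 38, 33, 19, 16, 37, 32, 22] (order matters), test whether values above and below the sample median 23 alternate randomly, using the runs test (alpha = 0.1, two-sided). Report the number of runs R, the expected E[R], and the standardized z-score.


Step 1: Compute median = 23; label A = above, B = below.
Labels in order: BBAABAABBAAB  (n_A = 6, n_B = 6)
Step 2: Count runs R = 7.
Step 3: Under H0 (random ordering), E[R] = 2*n_A*n_B/(n_A+n_B) + 1 = 2*6*6/12 + 1 = 7.0000.
        Var[R] = 2*n_A*n_B*(2*n_A*n_B - n_A - n_B) / ((n_A+n_B)^2 * (n_A+n_B-1)) = 4320/1584 = 2.7273.
        SD[R] = 1.6514.
Step 4: R = E[R], so z = 0 with no continuity correction.
Step 5: Two-sided p-value via normal approximation = 2*(1 - Phi(|z|)) = 1.000000.
Step 6: alpha = 0.1. fail to reject H0.

R = 7, z = 0.0000, p = 1.000000, fail to reject H0.


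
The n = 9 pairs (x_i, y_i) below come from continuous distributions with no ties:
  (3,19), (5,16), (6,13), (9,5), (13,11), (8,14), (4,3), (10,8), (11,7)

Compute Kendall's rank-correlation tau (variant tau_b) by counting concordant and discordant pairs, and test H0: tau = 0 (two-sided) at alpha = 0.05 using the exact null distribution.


Step 1: Enumerate the 36 unordered pairs (i,j) with i<j and classify each by sign(x_j-x_i) * sign(y_j-y_i).
  (1,2):dx=+2,dy=-3->D; (1,3):dx=+3,dy=-6->D; (1,4):dx=+6,dy=-14->D; (1,5):dx=+10,dy=-8->D
  (1,6):dx=+5,dy=-5->D; (1,7):dx=+1,dy=-16->D; (1,8):dx=+7,dy=-11->D; (1,9):dx=+8,dy=-12->D
  (2,3):dx=+1,dy=-3->D; (2,4):dx=+4,dy=-11->D; (2,5):dx=+8,dy=-5->D; (2,6):dx=+3,dy=-2->D
  (2,7):dx=-1,dy=-13->C; (2,8):dx=+5,dy=-8->D; (2,9):dx=+6,dy=-9->D; (3,4):dx=+3,dy=-8->D
  (3,5):dx=+7,dy=-2->D; (3,6):dx=+2,dy=+1->C; (3,7):dx=-2,dy=-10->C; (3,8):dx=+4,dy=-5->D
  (3,9):dx=+5,dy=-6->D; (4,5):dx=+4,dy=+6->C; (4,6):dx=-1,dy=+9->D; (4,7):dx=-5,dy=-2->C
  (4,8):dx=+1,dy=+3->C; (4,9):dx=+2,dy=+2->C; (5,6):dx=-5,dy=+3->D; (5,7):dx=-9,dy=-8->C
  (5,8):dx=-3,dy=-3->C; (5,9):dx=-2,dy=-4->C; (6,7):dx=-4,dy=-11->C; (6,8):dx=+2,dy=-6->D
  (6,9):dx=+3,dy=-7->D; (7,8):dx=+6,dy=+5->C; (7,9):dx=+7,dy=+4->C; (8,9):dx=+1,dy=-1->D
Step 2: C = 13, D = 23, total pairs = 36.
Step 3: tau = (C - D)/(n(n-1)/2) = (13 - 23)/36 = -0.277778.
Step 4: Exact two-sided p-value (enumerate n! = 362880 permutations of y under H0): p = 0.358488.
Step 5: alpha = 0.05. fail to reject H0.

tau_b = -0.2778 (C=13, D=23), p = 0.358488, fail to reject H0.


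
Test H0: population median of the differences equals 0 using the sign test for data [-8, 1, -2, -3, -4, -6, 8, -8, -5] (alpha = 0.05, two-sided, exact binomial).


Step 1: Discard zero differences. Original n = 9; n_eff = number of nonzero differences = 9.
Nonzero differences (with sign): -8, +1, -2, -3, -4, -6, +8, -8, -5
Step 2: Count signs: positive = 2, negative = 7.
Step 3: Under H0: P(positive) = 0.5, so the number of positives S ~ Bin(9, 0.5).
Step 4: Two-sided exact p-value = sum of Bin(9,0.5) probabilities at or below the observed probability = 0.179688.
Step 5: alpha = 0.05. fail to reject H0.

n_eff = 9, pos = 2, neg = 7, p = 0.179688, fail to reject H0.


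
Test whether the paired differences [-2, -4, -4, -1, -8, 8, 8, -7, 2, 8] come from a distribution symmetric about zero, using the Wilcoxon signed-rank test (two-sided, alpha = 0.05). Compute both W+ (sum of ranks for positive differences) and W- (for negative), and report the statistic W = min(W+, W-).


Step 1: Drop any zero differences (none here) and take |d_i|.
|d| = [2, 4, 4, 1, 8, 8, 8, 7, 2, 8]
Step 2: Midrank |d_i| (ties get averaged ranks).
ranks: |2|->2.5, |4|->4.5, |4|->4.5, |1|->1, |8|->8.5, |8|->8.5, |8|->8.5, |7|->6, |2|->2.5, |8|->8.5
Step 3: Attach original signs; sum ranks with positive sign and with negative sign.
W+ = 8.5 + 8.5 + 2.5 + 8.5 = 28
W- = 2.5 + 4.5 + 4.5 + 1 + 8.5 + 6 = 27
(Check: W+ + W- = 55 should equal n(n+1)/2 = 55.)
Step 4: Test statistic W = min(W+, W-) = 27.
Step 5: Ties in |d|, so use the tie-corrected normal approximation.
        E[W] = n(n+1)/4 = 10*11/4 = 27.5.
        Tie groups: |d|=2 (t=2), |d|=4 (t=2), |d|=8 (t=4); sum(t^3 - t) = 72.
        Var[W] = n(n+1)(2n+1)/24 - sum(t^3-t)/48 = 2310/24 - 72/48 = 94.75.
        z = (W - E[W]) / sqrt(Var[W]) = (27 - 27.5) / 9.7340 = -0.0514.
        Two-sided p = 2*Phi(z) = 0.959033.
Step 6: alpha = 0.05. fail to reject H0.

W+ = 28, W- = 27, W = min = 27, p = 0.959033, fail to reject H0.


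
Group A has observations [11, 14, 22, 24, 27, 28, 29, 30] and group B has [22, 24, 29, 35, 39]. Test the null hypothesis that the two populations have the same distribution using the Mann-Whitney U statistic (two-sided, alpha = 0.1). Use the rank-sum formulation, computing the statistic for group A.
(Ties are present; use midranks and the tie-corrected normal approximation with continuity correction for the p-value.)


Step 1: Combine and sort all 13 observations; assign midranks.
sorted (value, group): (11,X), (14,X), (22,X), (22,Y), (24,X), (24,Y), (27,X), (28,X), (29,X), (29,Y), (30,X), (35,Y), (39,Y)
ranks: 11->1, 14->2, 22->3.5, 22->3.5, 24->5.5, 24->5.5, 27->7, 28->8, 29->9.5, 29->9.5, 30->11, 35->12, 39->13
Step 2: Rank sum for X: R1 = 1 + 2 + 3.5 + 5.5 + 7 + 8 + 9.5 + 11 = 47.5.
Step 3: U_X = R1 - n1(n1+1)/2 = 47.5 - 8*9/2 = 47.5 - 36 = 11.5.
       U_Y = n1*n2 - U_X = 40 - 11.5 = 28.5.
Step 4: Ties are present, so use the tie-corrected normal approximation (with continuity correction) for the p-value.
Step 5: p-value = 0.239620; compare to alpha = 0.1. fail to reject H0.

U_X = 11.5, p = 0.239620, fail to reject H0 at alpha = 0.1.


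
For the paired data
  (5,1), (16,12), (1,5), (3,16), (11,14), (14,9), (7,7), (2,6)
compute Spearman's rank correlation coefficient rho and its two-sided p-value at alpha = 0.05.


Step 1: Rank x and y separately (midranks; no ties here).
rank(x): 5->4, 16->8, 1->1, 3->3, 11->6, 14->7, 7->5, 2->2
rank(y): 1->1, 12->6, 5->2, 16->8, 14->7, 9->5, 7->4, 6->3
Step 2: d_i = R_x(i) - R_y(i); compute d_i^2.
  (4-1)^2=9, (8-6)^2=4, (1-2)^2=1, (3-8)^2=25, (6-7)^2=1, (7-5)^2=4, (5-4)^2=1, (2-3)^2=1
sum(d^2) = 46.
Step 3: rho = 1 - 6*46 / (8*(8^2 - 1)) = 1 - 276/504 = 0.452381.
Step 4: Under H0, t = rho * sqrt((n-2)/(1-rho^2)) = 1.2425 ~ t(6).
Step 5: Two-sided p-value from the t-distribution with 6 df = 0.260405.
Step 6: alpha = 0.05. fail to reject H0.

rho = 0.4524, p = 0.260405, fail to reject H0 at alpha = 0.05.


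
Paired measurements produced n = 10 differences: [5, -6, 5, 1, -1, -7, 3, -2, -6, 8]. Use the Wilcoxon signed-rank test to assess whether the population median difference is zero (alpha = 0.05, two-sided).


Step 1: Drop any zero differences (none here) and take |d_i|.
|d| = [5, 6, 5, 1, 1, 7, 3, 2, 6, 8]
Step 2: Midrank |d_i| (ties get averaged ranks).
ranks: |5|->5.5, |6|->7.5, |5|->5.5, |1|->1.5, |1|->1.5, |7|->9, |3|->4, |2|->3, |6|->7.5, |8|->10
Step 3: Attach original signs; sum ranks with positive sign and with negative sign.
W+ = 5.5 + 5.5 + 1.5 + 4 + 10 = 26.5
W- = 7.5 + 1.5 + 9 + 3 + 7.5 = 28.5
(Check: W+ + W- = 55 should equal n(n+1)/2 = 55.)
Step 4: Test statistic W = min(W+, W-) = 26.5.
Step 5: Ties in |d|, so use the tie-corrected normal approximation.
        E[W] = n(n+1)/4 = 10*11/4 = 27.5.
        Tie groups: |d|=1 (t=2), |d|=5 (t=2), |d|=6 (t=2); sum(t^3 - t) = 18.
        Var[W] = n(n+1)(2n+1)/24 - sum(t^3-t)/48 = 2310/24 - 18/48 = 95.875.
        z = (W - E[W]) / sqrt(Var[W]) = (26.5 - 27.5) / 9.7916 = -0.1021.
        Two-sided p = 2*Phi(z) = 0.918655.
Step 6: alpha = 0.05. fail to reject H0.

W+ = 26.5, W- = 28.5, W = min = 26.5, p = 0.918655, fail to reject H0.


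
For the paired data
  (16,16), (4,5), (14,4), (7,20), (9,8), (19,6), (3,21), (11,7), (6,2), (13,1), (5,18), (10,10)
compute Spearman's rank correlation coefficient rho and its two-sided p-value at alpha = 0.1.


Step 1: Rank x and y separately (midranks; no ties here).
rank(x): 16->11, 4->2, 14->10, 7->5, 9->6, 19->12, 3->1, 11->8, 6->4, 13->9, 5->3, 10->7
rank(y): 16->9, 5->4, 4->3, 20->11, 8->7, 6->5, 21->12, 7->6, 2->2, 1->1, 18->10, 10->8
Step 2: d_i = R_x(i) - R_y(i); compute d_i^2.
  (11-9)^2=4, (2-4)^2=4, (10-3)^2=49, (5-11)^2=36, (6-7)^2=1, (12-5)^2=49, (1-12)^2=121, (8-6)^2=4, (4-2)^2=4, (9-1)^2=64, (3-10)^2=49, (7-8)^2=1
sum(d^2) = 386.
Step 3: rho = 1 - 6*386 / (12*(12^2 - 1)) = 1 - 2316/1716 = -0.349650.
Step 4: Under H0, t = rho * sqrt((n-2)/(1-rho^2)) = -1.1802 ~ t(10).
Step 5: Two-sided p-value from the t-distribution with 10 df = 0.265239.
Step 6: alpha = 0.1. fail to reject H0.

rho = -0.3497, p = 0.265239, fail to reject H0 at alpha = 0.1.


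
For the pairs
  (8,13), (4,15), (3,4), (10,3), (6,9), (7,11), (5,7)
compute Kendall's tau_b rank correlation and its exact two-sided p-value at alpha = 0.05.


Step 1: Enumerate the 21 unordered pairs (i,j) with i<j and classify each by sign(x_j-x_i) * sign(y_j-y_i).
  (1,2):dx=-4,dy=+2->D; (1,3):dx=-5,dy=-9->C; (1,4):dx=+2,dy=-10->D; (1,5):dx=-2,dy=-4->C
  (1,6):dx=-1,dy=-2->C; (1,7):dx=-3,dy=-6->C; (2,3):dx=-1,dy=-11->C; (2,4):dx=+6,dy=-12->D
  (2,5):dx=+2,dy=-6->D; (2,6):dx=+3,dy=-4->D; (2,7):dx=+1,dy=-8->D; (3,4):dx=+7,dy=-1->D
  (3,5):dx=+3,dy=+5->C; (3,6):dx=+4,dy=+7->C; (3,7):dx=+2,dy=+3->C; (4,5):dx=-4,dy=+6->D
  (4,6):dx=-3,dy=+8->D; (4,7):dx=-5,dy=+4->D; (5,6):dx=+1,dy=+2->C; (5,7):dx=-1,dy=-2->C
  (6,7):dx=-2,dy=-4->C
Step 2: C = 11, D = 10, total pairs = 21.
Step 3: tau = (C - D)/(n(n-1)/2) = (11 - 10)/21 = 0.047619.
Step 4: Exact two-sided p-value (enumerate n! = 5040 permutations of y under H0): p = 1.000000.
Step 5: alpha = 0.05. fail to reject H0.

tau_b = 0.0476 (C=11, D=10), p = 1.000000, fail to reject H0.


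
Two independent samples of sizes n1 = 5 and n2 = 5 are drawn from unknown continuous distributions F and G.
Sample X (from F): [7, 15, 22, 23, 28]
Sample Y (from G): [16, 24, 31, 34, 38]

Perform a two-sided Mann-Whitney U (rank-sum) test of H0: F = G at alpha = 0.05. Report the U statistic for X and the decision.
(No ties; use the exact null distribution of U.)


Step 1: Combine and sort all 10 observations; assign midranks.
sorted (value, group): (7,X), (15,X), (16,Y), (22,X), (23,X), (24,Y), (28,X), (31,Y), (34,Y), (38,Y)
ranks: 7->1, 15->2, 16->3, 22->4, 23->5, 24->6, 28->7, 31->8, 34->9, 38->10
Step 2: Rank sum for X: R1 = 1 + 2 + 4 + 5 + 7 = 19.
Step 3: U_X = R1 - n1(n1+1)/2 = 19 - 5*6/2 = 19 - 15 = 4.
       U_Y = n1*n2 - U_X = 25 - 4 = 21.
Step 4: No ties, so the exact null distribution of U (based on enumerating the C(10,5) = 252 equally likely rank assignments) gives the two-sided p-value.
Step 5: p-value = 0.095238; compare to alpha = 0.05. fail to reject H0.

U_X = 4, p = 0.095238, fail to reject H0 at alpha = 0.05.


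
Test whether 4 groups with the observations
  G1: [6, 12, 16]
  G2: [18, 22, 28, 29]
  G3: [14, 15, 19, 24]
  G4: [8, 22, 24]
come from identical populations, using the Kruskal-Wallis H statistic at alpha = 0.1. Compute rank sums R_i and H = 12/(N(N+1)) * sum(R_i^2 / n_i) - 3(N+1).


Step 1: Combine all N = 14 observations and assign midranks.
sorted (value, group, rank): (6,G1,1), (8,G4,2), (12,G1,3), (14,G3,4), (15,G3,5), (16,G1,6), (18,G2,7), (19,G3,8), (22,G2,9.5), (22,G4,9.5), (24,G3,11.5), (24,G4,11.5), (28,G2,13), (29,G2,14)
Step 2: Sum ranks within each group.
R_1 = 10 (n_1 = 3)
R_2 = 43.5 (n_2 = 4)
R_3 = 28.5 (n_3 = 4)
R_4 = 23 (n_4 = 3)
Step 3: H = 12/(N(N+1)) * sum(R_i^2/n_i) - 3(N+1)
     = 12/(14*15) * (10^2/3 + 43.5^2/4 + 28.5^2/4 + 23^2/3) - 3*15
     = 0.057143 * 885.792 - 45
     = 5.616667.
Step 4: Ties present; correction factor C = 1 - 12/(14^3 - 14) = 0.995604. Corrected H = 5.616667 / 0.995604 = 5.641464.
Step 5: Under H0, H ~ chi^2(3); p-value = 0.130418.
Step 6: alpha = 0.1. fail to reject H0.

H = 5.6415, df = 3, p = 0.130418, fail to reject H0.


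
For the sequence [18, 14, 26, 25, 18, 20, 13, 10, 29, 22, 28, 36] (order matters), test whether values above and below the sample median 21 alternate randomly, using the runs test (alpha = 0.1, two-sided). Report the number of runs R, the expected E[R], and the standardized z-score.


Step 1: Compute median = 21; label A = above, B = below.
Labels in order: BBAABBBBAAAA  (n_A = 6, n_B = 6)
Step 2: Count runs R = 4.
Step 3: Under H0 (random ordering), E[R] = 2*n_A*n_B/(n_A+n_B) + 1 = 2*6*6/12 + 1 = 7.0000.
        Var[R] = 2*n_A*n_B*(2*n_A*n_B - n_A - n_B) / ((n_A+n_B)^2 * (n_A+n_B-1)) = 4320/1584 = 2.7273.
        SD[R] = 1.6514.
Step 4: Continuity-corrected z = (R + 0.5 - E[R]) / SD[R] = (4 + 0.5 - 7.0000) / 1.6514 = -1.5138.
Step 5: Two-sided p-value via normal approximation = 2*(1 - Phi(|z|)) = 0.130070.
Step 6: alpha = 0.1. fail to reject H0.

R = 4, z = -1.5138, p = 0.130070, fail to reject H0.


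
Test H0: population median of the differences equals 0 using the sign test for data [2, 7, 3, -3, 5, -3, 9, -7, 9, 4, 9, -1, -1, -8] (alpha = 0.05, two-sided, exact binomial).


Step 1: Discard zero differences. Original n = 14; n_eff = number of nonzero differences = 14.
Nonzero differences (with sign): +2, +7, +3, -3, +5, -3, +9, -7, +9, +4, +9, -1, -1, -8
Step 2: Count signs: positive = 8, negative = 6.
Step 3: Under H0: P(positive) = 0.5, so the number of positives S ~ Bin(14, 0.5).
Step 4: Two-sided exact p-value = sum of Bin(14,0.5) probabilities at or below the observed probability = 0.790527.
Step 5: alpha = 0.05. fail to reject H0.

n_eff = 14, pos = 8, neg = 6, p = 0.790527, fail to reject H0.


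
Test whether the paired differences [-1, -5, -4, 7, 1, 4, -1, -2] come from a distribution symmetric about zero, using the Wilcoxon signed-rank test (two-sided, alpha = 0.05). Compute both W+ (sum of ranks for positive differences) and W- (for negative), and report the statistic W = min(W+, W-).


Step 1: Drop any zero differences (none here) and take |d_i|.
|d| = [1, 5, 4, 7, 1, 4, 1, 2]
Step 2: Midrank |d_i| (ties get averaged ranks).
ranks: |1|->2, |5|->7, |4|->5.5, |7|->8, |1|->2, |4|->5.5, |1|->2, |2|->4
Step 3: Attach original signs; sum ranks with positive sign and with negative sign.
W+ = 8 + 2 + 5.5 = 15.5
W- = 2 + 7 + 5.5 + 2 + 4 = 20.5
(Check: W+ + W- = 36 should equal n(n+1)/2 = 36.)
Step 4: Test statistic W = min(W+, W-) = 15.5.
Step 5: Ties in |d|, so use the tie-corrected normal approximation.
        E[W] = n(n+1)/4 = 8*9/4 = 18.
        Tie groups: |d|=1 (t=3), |d|=4 (t=2); sum(t^3 - t) = 30.
        Var[W] = n(n+1)(2n+1)/24 - sum(t^3-t)/48 = 1224/24 - 30/48 = 50.375.
        z = (W - E[W]) / sqrt(Var[W]) = (15.5 - 18) / 7.0975 = -0.3522.
        Two-sided p = 2*Phi(z) = 0.724662.
Step 6: alpha = 0.05. fail to reject H0.

W+ = 15.5, W- = 20.5, W = min = 15.5, p = 0.724662, fail to reject H0.


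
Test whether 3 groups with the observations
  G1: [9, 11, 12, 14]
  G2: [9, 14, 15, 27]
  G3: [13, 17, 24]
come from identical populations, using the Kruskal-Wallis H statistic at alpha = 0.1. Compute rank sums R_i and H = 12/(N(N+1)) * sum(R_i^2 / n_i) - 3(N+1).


Step 1: Combine all N = 11 observations and assign midranks.
sorted (value, group, rank): (9,G1,1.5), (9,G2,1.5), (11,G1,3), (12,G1,4), (13,G3,5), (14,G1,6.5), (14,G2,6.5), (15,G2,8), (17,G3,9), (24,G3,10), (27,G2,11)
Step 2: Sum ranks within each group.
R_1 = 15 (n_1 = 4)
R_2 = 27 (n_2 = 4)
R_3 = 24 (n_3 = 3)
Step 3: H = 12/(N(N+1)) * sum(R_i^2/n_i) - 3(N+1)
     = 12/(11*12) * (15^2/4 + 27^2/4 + 24^2/3) - 3*12
     = 0.090909 * 430.5 - 36
     = 3.136364.
Step 4: Ties present; correction factor C = 1 - 12/(11^3 - 11) = 0.990909. Corrected H = 3.136364 / 0.990909 = 3.165138.
Step 5: Under H0, H ~ chi^2(2); p-value = 0.205447.
Step 6: alpha = 0.1. fail to reject H0.

H = 3.1651, df = 2, p = 0.205447, fail to reject H0.


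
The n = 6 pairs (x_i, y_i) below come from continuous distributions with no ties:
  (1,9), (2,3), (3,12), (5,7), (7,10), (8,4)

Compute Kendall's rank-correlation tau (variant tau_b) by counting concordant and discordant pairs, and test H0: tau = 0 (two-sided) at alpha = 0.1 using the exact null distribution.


Step 1: Enumerate the 15 unordered pairs (i,j) with i<j and classify each by sign(x_j-x_i) * sign(y_j-y_i).
  (1,2):dx=+1,dy=-6->D; (1,3):dx=+2,dy=+3->C; (1,4):dx=+4,dy=-2->D; (1,5):dx=+6,dy=+1->C
  (1,6):dx=+7,dy=-5->D; (2,3):dx=+1,dy=+9->C; (2,4):dx=+3,dy=+4->C; (2,5):dx=+5,dy=+7->C
  (2,6):dx=+6,dy=+1->C; (3,4):dx=+2,dy=-5->D; (3,5):dx=+4,dy=-2->D; (3,6):dx=+5,dy=-8->D
  (4,5):dx=+2,dy=+3->C; (4,6):dx=+3,dy=-3->D; (5,6):dx=+1,dy=-6->D
Step 2: C = 7, D = 8, total pairs = 15.
Step 3: tau = (C - D)/(n(n-1)/2) = (7 - 8)/15 = -0.066667.
Step 4: Exact two-sided p-value (enumerate n! = 720 permutations of y under H0): p = 1.000000.
Step 5: alpha = 0.1. fail to reject H0.

tau_b = -0.0667 (C=7, D=8), p = 1.000000, fail to reject H0.


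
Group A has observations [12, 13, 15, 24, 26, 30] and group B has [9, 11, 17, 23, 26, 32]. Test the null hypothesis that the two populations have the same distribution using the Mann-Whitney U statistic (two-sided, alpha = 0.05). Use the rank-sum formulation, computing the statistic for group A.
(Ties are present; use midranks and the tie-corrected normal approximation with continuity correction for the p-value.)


Step 1: Combine and sort all 12 observations; assign midranks.
sorted (value, group): (9,Y), (11,Y), (12,X), (13,X), (15,X), (17,Y), (23,Y), (24,X), (26,X), (26,Y), (30,X), (32,Y)
ranks: 9->1, 11->2, 12->3, 13->4, 15->5, 17->6, 23->7, 24->8, 26->9.5, 26->9.5, 30->11, 32->12
Step 2: Rank sum for X: R1 = 3 + 4 + 5 + 8 + 9.5 + 11 = 40.5.
Step 3: U_X = R1 - n1(n1+1)/2 = 40.5 - 6*7/2 = 40.5 - 21 = 19.5.
       U_Y = n1*n2 - U_X = 36 - 19.5 = 16.5.
Step 4: Ties are present, so use the tie-corrected normal approximation (with continuity correction) for the p-value.
Step 5: p-value = 0.872559; compare to alpha = 0.05. fail to reject H0.

U_X = 19.5, p = 0.872559, fail to reject H0 at alpha = 0.05.
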